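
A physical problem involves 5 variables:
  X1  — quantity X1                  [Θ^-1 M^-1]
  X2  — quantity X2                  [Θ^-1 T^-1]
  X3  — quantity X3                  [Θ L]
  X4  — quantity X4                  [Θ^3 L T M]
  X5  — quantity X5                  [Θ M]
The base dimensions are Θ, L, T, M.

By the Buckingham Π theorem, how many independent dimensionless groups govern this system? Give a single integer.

2

Write exponents as rows Θ,L,T,M / cols X1,X2,X3,X4,X5:
  Θ: [-1 -1  1  3  1]
  L: [ 0  0  1  1  0]
  T: [ 0 -1  0  1  0]
  M: [-1  0  0  1  1]
Row reduction gives pivot columns X1,X2,X3; rank = 3
Π count = n − r = 5 − 3 = 2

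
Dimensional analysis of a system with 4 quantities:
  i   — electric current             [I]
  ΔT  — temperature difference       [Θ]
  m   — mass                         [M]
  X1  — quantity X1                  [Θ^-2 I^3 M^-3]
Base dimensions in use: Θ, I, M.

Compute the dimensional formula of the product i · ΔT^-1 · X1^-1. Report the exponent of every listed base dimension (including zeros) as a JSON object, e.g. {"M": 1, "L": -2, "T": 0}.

{"Θ": 1, "I": -2, "M": 3}

Exponent matrix [Θ,I,M] × [i,ΔT,m,X1]:
  Θ: [ 0  1  0 -2]
  I: [ 1  0  0  3]
  M: [ 0  0  1 -3]
  [Θ]: (1)·0+(-1)·1+(-1)·-2 = 1
  [I]: (1)·1+(-1)·0+(-1)·3 = -2
  [M]: (1)·0+(-1)·0+(-1)·-3 = 3
⇒ Θ I^-2 M^3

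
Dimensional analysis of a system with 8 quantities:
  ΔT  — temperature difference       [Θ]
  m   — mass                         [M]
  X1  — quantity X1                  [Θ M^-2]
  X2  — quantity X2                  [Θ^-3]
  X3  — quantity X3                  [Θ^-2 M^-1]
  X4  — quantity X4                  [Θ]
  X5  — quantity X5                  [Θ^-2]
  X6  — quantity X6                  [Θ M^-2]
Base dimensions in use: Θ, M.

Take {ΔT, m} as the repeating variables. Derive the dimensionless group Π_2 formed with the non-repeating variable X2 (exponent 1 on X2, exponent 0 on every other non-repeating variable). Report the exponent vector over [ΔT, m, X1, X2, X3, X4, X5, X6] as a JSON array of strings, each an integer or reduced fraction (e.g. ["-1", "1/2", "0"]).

["3", "0", "0", "1", "0", "0", "0", "0"]

Dimensional matrix (Θ×M by ΔT×m×X1×X2×X3×X4×X5×X6):
  Θ: [ 1  0  1 -3 -2  1 -2  1]
  M: [ 0  1 -2  0 -1  0  0 -2]
Echelon form has 2 nonzero rows (pivots: ΔT,m)
Pivot set = {ΔT,m}, free = {X1,X2,X3,X4,X5,X6}
RREF:
  r0: [   1    0    1   -3   -2    1   -2    1]
  r1: [   0    1   -2    0   -1    0    0   -2]
Fix exponent of X2 at 1, X1 at 0, X3 at 0, X4 at 0, X5 at 0, X6 at 0; solve each RREF row for its pivot's exponent:
  r0: exp(ΔT) + (-3)·1 = 0 ⇒ exp(ΔT) = 3
  r1: exp(m) + (0)·1 = 0 ⇒ exp(m) = 0
Π_2 = ΔT^3 · X2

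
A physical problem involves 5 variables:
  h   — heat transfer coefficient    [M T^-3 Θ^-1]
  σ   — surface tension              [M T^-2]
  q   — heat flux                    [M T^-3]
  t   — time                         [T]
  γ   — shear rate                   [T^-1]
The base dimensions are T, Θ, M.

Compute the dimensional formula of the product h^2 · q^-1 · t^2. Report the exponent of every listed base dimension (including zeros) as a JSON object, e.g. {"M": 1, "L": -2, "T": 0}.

Exponent matrix [T,Θ,M] × [h,σ,q,t,γ]:
  T: [-3 -2 -3  1 -1]
  Θ: [-1  0  0  0  0]
  M: [ 1  1  1  0  0]
  [T]: (2)·-3+(-1)·-3+(2)·1 = -1
  [Θ]: (2)·-1+(-1)·0+(2)·0 = -2
  [M]: (2)·1+(-1)·1+(2)·0 = 1
⇒ T^-1 Θ^-2 M

{"T": -1, "Θ": -2, "M": 1}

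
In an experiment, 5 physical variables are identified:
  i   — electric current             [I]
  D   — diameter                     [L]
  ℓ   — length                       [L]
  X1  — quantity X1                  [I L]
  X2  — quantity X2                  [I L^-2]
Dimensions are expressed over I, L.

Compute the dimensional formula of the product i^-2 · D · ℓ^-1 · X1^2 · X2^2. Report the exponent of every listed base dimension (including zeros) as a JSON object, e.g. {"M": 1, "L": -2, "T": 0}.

Write exponents as rows I,L / cols i,D,ℓ,X1,X2:
  I: [ 1  0  0  1  1]
  L: [ 0  1  1  1 -2]
  [I]: (-2)·1+(1)·0+(-1)·0+(2)·1+(2)·1 = 2
  [L]: (-2)·0+(1)·1+(-1)·1+(2)·1+(2)·-2 = -2
⇒ I^2 L^-2

{"I": 2, "L": -2}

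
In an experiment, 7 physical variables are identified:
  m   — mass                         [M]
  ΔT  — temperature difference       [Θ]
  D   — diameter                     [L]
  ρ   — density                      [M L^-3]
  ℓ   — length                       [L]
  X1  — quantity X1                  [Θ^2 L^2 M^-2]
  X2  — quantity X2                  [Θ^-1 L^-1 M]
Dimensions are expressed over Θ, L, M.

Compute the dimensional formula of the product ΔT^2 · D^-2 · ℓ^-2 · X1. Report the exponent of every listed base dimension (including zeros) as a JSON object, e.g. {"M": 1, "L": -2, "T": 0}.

{"Θ": 4, "L": -2, "M": -2}

Exponent matrix [Θ,L,M] × [m,ΔT,D,ρ,ℓ,X1,X2]:
  Θ: [ 0  1  0  0  0  2 -1]
  L: [ 0  0  1 -3  1  2 -1]
  M: [ 1  0  0  1  0 -2  1]
  [Θ]: (2)·1+(-2)·0+(-2)·0+(1)·2 = 4
  [L]: (2)·0+(-2)·1+(-2)·1+(1)·2 = -2
  [M]: (2)·0+(-2)·0+(-2)·0+(1)·-2 = -2
⇒ Θ^4 L^-2 M^-2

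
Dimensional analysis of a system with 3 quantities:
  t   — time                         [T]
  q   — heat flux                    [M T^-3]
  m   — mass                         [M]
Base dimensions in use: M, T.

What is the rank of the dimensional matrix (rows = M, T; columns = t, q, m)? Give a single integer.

Dimensional matrix (M×T by t×q×m):
  M: [ 0  1  1]
  T: [ 1 -3  0]
RREF → pivots at {t,q} ⇒ r = 2

2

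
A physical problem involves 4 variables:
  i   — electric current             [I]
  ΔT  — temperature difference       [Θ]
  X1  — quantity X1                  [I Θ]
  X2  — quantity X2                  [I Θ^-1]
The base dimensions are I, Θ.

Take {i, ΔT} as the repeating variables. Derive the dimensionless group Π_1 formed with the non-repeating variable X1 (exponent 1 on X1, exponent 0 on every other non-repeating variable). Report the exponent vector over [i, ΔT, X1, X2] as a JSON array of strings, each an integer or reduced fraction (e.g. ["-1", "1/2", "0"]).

["-1", "-1", "1", "0"]

Dimensional matrix (I×Θ by i×ΔT×X1×X2):
  I: [ 1  0  1  1]
  Θ: [ 0  1  1 -1]
RREF → pivots at {i,ΔT} ⇒ r = 2
Repeat: i,ΔT; free: X1,X2
RREF:
  r0: [   1    0    1    1]
  r1: [   0    1    1   -1]
Fix exponent of X1 at 1, X2 at 0; solve each RREF row for its pivot's exponent:
  r0: exp(i) + (1)·1 = 0 ⇒ exp(i) = -1
  r1: exp(ΔT) + (1)·1 = 0 ⇒ exp(ΔT) = -1
Π_1 = i^-1 · ΔT^-1 · X1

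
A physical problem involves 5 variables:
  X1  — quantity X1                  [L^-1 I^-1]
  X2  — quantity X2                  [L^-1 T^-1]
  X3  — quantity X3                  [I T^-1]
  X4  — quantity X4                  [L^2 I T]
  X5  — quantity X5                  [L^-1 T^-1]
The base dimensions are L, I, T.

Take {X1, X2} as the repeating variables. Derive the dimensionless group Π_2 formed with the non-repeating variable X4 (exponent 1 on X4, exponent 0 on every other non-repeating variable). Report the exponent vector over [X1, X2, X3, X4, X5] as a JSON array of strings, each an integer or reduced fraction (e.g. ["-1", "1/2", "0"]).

["1", "1", "0", "1", "0"]

Dimensional matrix (L×I×T by X1×X2×X3×X4×X5):
  L: [-1 -1  0  2 -1]
  I: [-1  0  1  1  0]
  T: [ 0 -1 -1  1 -1]
Echelon form has 2 nonzero rows (pivots: X1,X2)
Repeat: X1,X2; free: X3,X4,X5
RREF:
  r0: [   1    0   -1   -1    0]
  r1: [   0    1    1   -1    1]
  r2: [   0    0    0    0    0]
Fix exponent of X4 at 1, X3 at 0, X5 at 0; solve each RREF row for its pivot's exponent:
  r0: exp(X1) + (-1)·1 = 0 ⇒ exp(X1) = 1
  r1: exp(X2) + (-1)·1 = 0 ⇒ exp(X2) = 1
Π_2 = X1 · X2 · X4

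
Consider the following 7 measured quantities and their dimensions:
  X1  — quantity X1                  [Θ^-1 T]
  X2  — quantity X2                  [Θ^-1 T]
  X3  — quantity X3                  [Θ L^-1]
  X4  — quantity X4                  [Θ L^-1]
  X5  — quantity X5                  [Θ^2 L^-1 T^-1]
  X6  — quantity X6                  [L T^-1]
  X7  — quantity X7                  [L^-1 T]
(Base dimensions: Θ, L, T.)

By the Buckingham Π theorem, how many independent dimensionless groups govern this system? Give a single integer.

Exponent matrix [Θ,L,T] × [X1,X2,X3,X4,X5,X6,X7]:
  Θ: [-1 -1  1  1  2  0  0]
  L: [ 0  0 -1 -1 -1  1 -1]
  T: [ 1  1  0  0 -1 -1  1]
Echelon form has 2 nonzero rows (pivots: X1,X3)
n=7, r=2 ⇒ 5 dimensionless groups

5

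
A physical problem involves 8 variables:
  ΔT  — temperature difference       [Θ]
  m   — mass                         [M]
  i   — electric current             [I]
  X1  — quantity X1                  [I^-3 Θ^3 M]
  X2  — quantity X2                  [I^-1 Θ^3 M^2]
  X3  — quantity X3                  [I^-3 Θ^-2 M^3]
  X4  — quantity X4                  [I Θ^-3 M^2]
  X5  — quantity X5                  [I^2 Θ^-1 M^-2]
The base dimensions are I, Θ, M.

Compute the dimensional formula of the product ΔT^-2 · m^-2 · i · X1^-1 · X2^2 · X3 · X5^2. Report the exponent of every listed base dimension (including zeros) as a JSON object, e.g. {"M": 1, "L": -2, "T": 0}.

{"I": 3, "Θ": -3, "M": 0}

Exponent matrix [I,Θ,M] × [ΔT,m,i,X1,X2,X3,X4,X5]:
  I: [ 0  0  1 -3 -1 -3  1  2]
  Θ: [ 1  0  0  3  3 -2 -3 -1]
  M: [ 0  1  0  1  2  3  2 -2]
  [I]: (-2)·0+(-2)·0+(1)·1+(-1)·-3+(2)·-1+(1)·-3+(2)·2 = 3
  [Θ]: (-2)·1+(-2)·0+(1)·0+(-1)·3+(2)·3+(1)·-2+(2)·-1 = -3
  [M]: (-2)·0+(-2)·1+(1)·0+(-1)·1+(2)·2+(1)·3+(2)·-2 = 0
⇒ I^3 Θ^-3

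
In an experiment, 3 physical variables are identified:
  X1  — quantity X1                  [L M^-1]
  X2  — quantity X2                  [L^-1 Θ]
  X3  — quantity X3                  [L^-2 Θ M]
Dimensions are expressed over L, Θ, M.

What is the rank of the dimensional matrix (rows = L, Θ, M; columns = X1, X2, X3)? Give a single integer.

2

Exponent matrix [L,Θ,M] × [X1,X2,X3]:
  L: [ 1 -1 -2]
  Θ: [ 0  1  1]
  M: [-1  0  1]
RREF → pivots at {X1,X2} ⇒ r = 2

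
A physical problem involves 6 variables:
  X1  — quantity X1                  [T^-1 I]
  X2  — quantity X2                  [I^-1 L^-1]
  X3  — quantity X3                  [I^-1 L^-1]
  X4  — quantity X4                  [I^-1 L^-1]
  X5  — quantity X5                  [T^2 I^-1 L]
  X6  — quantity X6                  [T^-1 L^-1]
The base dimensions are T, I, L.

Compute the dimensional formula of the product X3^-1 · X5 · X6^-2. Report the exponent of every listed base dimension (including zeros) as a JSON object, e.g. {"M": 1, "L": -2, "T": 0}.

Write exponents as rows T,I,L / cols X1,X2,X3,X4,X5,X6:
  T: [-1  0  0  0  2 -1]
  I: [ 1 -1 -1 -1 -1  0]
  L: [ 0 -1 -1 -1  1 -1]
  [T]: (-1)·0+(1)·2+(-2)·-1 = 4
  [I]: (-1)·-1+(1)·-1+(-2)·0 = 0
  [L]: (-1)·-1+(1)·1+(-2)·-1 = 4
⇒ T^4 L^4

{"T": 4, "I": 0, "L": 4}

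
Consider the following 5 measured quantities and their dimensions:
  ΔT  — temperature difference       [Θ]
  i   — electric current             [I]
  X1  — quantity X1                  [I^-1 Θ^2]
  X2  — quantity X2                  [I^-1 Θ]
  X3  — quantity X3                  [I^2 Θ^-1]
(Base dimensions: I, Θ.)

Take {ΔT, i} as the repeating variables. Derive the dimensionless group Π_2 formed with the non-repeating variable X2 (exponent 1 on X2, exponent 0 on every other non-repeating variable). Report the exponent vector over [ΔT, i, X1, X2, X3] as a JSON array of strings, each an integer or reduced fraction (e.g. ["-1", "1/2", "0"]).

Exponent matrix [I,Θ] × [ΔT,i,X1,X2,X3]:
  I: [ 0  1 -1 -1  2]
  Θ: [ 1  0  2  1 -1]
Echelon form has 2 nonzero rows (pivots: ΔT,i)
Pivot set = {ΔT,i}, free = {X1,X2,X3}
RREF:
  r0: [   1    0    2    1   -1]
  r1: [   0    1   -1   -1    2]
Fix exponent of X2 at 1, X1 at 0, X3 at 0; solve each RREF row for its pivot's exponent:
  r0: exp(ΔT) + (1)·1 = 0 ⇒ exp(ΔT) = -1
  r1: exp(i) + (-1)·1 = 0 ⇒ exp(i) = 1
Π_2 = ΔT^-1 · i · X2

["-1", "1", "0", "1", "0"]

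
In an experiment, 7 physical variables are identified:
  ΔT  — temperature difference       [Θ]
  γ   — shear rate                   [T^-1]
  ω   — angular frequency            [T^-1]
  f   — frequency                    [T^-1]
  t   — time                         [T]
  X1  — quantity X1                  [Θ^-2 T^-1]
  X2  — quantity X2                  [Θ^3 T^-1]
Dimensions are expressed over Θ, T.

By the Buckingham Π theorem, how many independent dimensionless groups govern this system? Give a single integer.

5

Dimensional matrix (Θ×T by ΔT×γ×ω×f×t×X1×X2):
  Θ: [ 1  0  0  0  0 -2  3]
  T: [ 0 -1 -1 -1  1 -1 -1]
Row reduction gives pivot columns ΔT,γ; rank = 2
Π count = n − r = 7 − 2 = 5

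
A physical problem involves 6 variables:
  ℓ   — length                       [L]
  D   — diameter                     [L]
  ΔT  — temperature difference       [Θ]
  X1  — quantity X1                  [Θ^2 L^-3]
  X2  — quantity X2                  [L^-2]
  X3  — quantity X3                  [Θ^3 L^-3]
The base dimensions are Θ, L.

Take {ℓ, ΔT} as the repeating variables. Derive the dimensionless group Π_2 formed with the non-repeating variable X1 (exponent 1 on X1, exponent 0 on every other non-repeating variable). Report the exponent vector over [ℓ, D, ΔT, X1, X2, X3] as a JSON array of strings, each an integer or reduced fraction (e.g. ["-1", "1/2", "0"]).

Dimensional matrix (Θ×L by ℓ×D×ΔT×X1×X2×X3):
  Θ: [ 0  0  1  2  0  3]
  L: [ 1  1  0 -3 -2 -3]
Echelon form has 2 nonzero rows (pivots: ℓ,ΔT)
Repeat: ℓ,ΔT; free: D,X1,X2,X3
RREF:
  r0: [   1    1    0   -3   -2   -3]
  r1: [   0    0    1    2    0    3]
Fix exponent of X1 at 1, D at 0, X2 at 0, X3 at 0; solve each RREF row for its pivot's exponent:
  r0: exp(ℓ) + (-3)·1 = 0 ⇒ exp(ℓ) = 3
  r1: exp(ΔT) + (2)·1 = 0 ⇒ exp(ΔT) = -2
Π_2 = ℓ^3 · ΔT^-2 · X1

["3", "0", "-2", "1", "0", "0"]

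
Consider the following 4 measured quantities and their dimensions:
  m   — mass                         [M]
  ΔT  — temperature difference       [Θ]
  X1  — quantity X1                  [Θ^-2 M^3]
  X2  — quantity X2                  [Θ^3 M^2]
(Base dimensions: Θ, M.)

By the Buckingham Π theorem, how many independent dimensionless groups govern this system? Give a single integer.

2

Write exponents as rows Θ,M / cols m,ΔT,X1,X2:
  Θ: [ 0  1 -2  3]
  M: [ 1  0  3  2]
RREF → pivots at {m,ΔT} ⇒ r = 2
4 vars − rank 2 = 2 Π groups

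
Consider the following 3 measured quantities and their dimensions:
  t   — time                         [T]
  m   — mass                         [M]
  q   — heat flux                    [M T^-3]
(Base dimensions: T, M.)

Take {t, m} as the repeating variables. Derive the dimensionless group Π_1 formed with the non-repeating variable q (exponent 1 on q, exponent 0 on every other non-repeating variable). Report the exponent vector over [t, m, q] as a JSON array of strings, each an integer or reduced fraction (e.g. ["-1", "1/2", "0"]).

Write exponents as rows T,M / cols t,m,q:
  T: [ 1  0 -3]
  M: [ 0  1  1]
RREF → pivots at {t,m} ⇒ r = 2
Pivot set = {t,m}, free = {q}
RREF:
  r0: [   1    0   -3]
  r1: [   0    1    1]
Fix exponent of q at 1; solve each RREF row for its pivot's exponent:
  r0: exp(t) + (-3)·1 = 0 ⇒ exp(t) = 3
  r1: exp(m) + (1)·1 = 0 ⇒ exp(m) = -1
Π_1 = t^3 · m^-1 · q

["3", "-1", "1"]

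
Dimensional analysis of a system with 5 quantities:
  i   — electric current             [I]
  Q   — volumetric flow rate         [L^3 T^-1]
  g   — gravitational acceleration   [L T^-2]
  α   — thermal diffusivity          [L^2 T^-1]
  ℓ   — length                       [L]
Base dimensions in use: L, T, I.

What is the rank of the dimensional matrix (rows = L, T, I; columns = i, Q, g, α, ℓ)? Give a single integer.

3

Dimensional matrix (L×T×I by i×Q×g×α×ℓ):
  L: [ 0  3  1  2  1]
  T: [ 0 -1 -2 -1  0]
  I: [ 1  0  0  0  0]
RREF → pivots at {i,Q,g} ⇒ r = 3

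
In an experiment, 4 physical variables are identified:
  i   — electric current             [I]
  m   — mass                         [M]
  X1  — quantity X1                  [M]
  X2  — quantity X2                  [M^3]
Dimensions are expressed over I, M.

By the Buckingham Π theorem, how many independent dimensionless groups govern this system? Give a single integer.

Dimensional matrix (I×M by i×m×X1×X2):
  I: [ 1  0  0  0]
  M: [ 0  1  1  3]
Row reduction gives pivot columns i,m; rank = 2
4 vars − rank 2 = 2 Π groups

2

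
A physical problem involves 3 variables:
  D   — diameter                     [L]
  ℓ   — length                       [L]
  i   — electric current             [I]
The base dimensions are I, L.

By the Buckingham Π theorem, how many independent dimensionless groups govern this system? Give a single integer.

Exponent matrix [I,L] × [D,ℓ,i]:
  I: [ 0  0  1]
  L: [ 1  1  0]
Echelon form has 2 nonzero rows (pivots: D,i)
Π count = n − r = 3 − 2 = 1

1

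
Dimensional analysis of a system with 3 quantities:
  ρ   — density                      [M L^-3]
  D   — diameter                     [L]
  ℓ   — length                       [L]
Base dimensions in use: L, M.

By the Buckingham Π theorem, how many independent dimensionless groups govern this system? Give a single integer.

1

Dimensional matrix (L×M by ρ×D×ℓ):
  L: [-3  1  1]
  M: [ 1  0  0]
Echelon form has 2 nonzero rows (pivots: ρ,D)
n=3, r=2 ⇒ 1 dimensionless group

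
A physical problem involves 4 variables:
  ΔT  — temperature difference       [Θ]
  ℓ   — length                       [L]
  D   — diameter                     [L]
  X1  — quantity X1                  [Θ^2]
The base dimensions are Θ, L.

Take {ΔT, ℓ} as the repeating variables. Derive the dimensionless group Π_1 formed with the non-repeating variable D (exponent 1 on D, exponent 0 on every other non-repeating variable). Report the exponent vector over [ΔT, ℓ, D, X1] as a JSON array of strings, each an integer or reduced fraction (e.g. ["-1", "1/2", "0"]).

["0", "-1", "1", "0"]

Dimensional matrix (Θ×L by ΔT×ℓ×D×X1):
  Θ: [ 1  0  0  2]
  L: [ 0  1  1  0]
Row reduction gives pivot columns ΔT,ℓ; rank = 2
Repeat: ΔT,ℓ; free: D,X1
RREF:
  r0: [   1    0    0    2]
  r1: [   0    1    1    0]
Fix exponent of D at 1, X1 at 0; solve each RREF row for its pivot's exponent:
  r0: exp(ΔT) + (0)·1 = 0 ⇒ exp(ΔT) = 0
  r1: exp(ℓ) + (1)·1 = 0 ⇒ exp(ℓ) = -1
Π_1 = ℓ^-1 · D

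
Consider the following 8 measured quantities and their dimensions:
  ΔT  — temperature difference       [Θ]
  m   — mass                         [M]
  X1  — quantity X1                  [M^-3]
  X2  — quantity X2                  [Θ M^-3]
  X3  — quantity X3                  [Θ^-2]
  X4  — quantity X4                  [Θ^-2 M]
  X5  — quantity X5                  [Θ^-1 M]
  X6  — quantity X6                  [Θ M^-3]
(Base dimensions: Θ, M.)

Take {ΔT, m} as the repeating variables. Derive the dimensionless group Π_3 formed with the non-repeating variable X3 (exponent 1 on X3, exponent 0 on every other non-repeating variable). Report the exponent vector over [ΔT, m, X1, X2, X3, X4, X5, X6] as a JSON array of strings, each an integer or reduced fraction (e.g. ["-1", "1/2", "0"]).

["2", "0", "0", "0", "1", "0", "0", "0"]

Exponent matrix [Θ,M] × [ΔT,m,X1,X2,X3,X4,X5,X6]:
  Θ: [ 1  0  0  1 -2 -2 -1  1]
  M: [ 0  1 -3 -3  0  1  1 -3]
RREF → pivots at {ΔT,m} ⇒ r = 2
Pivot set = {ΔT,m}, free = {X1,X2,X3,X4,X5,X6}
RREF:
  r0: [   1    0    0    1   -2   -2   -1    1]
  r1: [   0    1   -3   -3    0    1    1   -3]
Fix exponent of X3 at 1, X1 at 0, X2 at 0, X4 at 0, X5 at 0, X6 at 0; solve each RREF row for its pivot's exponent:
  r0: exp(ΔT) + (-2)·1 = 0 ⇒ exp(ΔT) = 2
  r1: exp(m) + (0)·1 = 0 ⇒ exp(m) = 0
Π_3 = ΔT^2 · X3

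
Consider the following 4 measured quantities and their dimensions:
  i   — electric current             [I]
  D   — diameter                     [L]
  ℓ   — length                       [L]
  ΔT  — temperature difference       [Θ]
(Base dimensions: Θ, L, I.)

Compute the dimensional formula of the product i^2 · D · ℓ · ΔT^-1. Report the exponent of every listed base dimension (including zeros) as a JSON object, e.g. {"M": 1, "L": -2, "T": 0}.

{"Θ": -1, "L": 2, "I": 2}

Write exponents as rows Θ,L,I / cols i,D,ℓ,ΔT:
  Θ: [ 0  0  0  1]
  L: [ 0  1  1  0]
  I: [ 1  0  0  0]
  [Θ]: (2)·0+(1)·0+(1)·0+(-1)·1 = -1
  [L]: (2)·0+(1)·1+(1)·1+(-1)·0 = 2
  [I]: (2)·1+(1)·0+(1)·0+(-1)·0 = 2
⇒ Θ^-1 L^2 I^2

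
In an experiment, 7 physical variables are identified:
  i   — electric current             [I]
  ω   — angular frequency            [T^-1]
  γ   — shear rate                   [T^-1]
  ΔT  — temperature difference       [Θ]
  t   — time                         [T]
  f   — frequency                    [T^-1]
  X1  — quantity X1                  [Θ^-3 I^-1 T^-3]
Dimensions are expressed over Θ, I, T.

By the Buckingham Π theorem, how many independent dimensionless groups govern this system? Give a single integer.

Dimensional matrix (Θ×I×T by i×ω×γ×ΔT×t×f×X1):
  Θ: [ 0  0  0  1  0  0 -3]
  I: [ 1  0  0  0  0  0 -1]
  T: [ 0 -1 -1  0  1 -1 -3]
RREF → pivots at {i,ω,ΔT} ⇒ r = 3
7 vars − rank 3 = 4 Π groups

4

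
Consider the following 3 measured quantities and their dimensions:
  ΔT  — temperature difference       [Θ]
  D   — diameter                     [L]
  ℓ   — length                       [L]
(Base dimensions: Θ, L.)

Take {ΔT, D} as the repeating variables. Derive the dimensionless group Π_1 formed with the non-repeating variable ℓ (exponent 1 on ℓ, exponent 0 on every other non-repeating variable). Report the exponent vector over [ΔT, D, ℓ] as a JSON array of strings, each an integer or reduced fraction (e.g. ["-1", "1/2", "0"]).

["0", "-1", "1"]

Dimensional matrix (Θ×L by ΔT×D×ℓ):
  Θ: [ 1  0  0]
  L: [ 0  1  1]
RREF → pivots at {ΔT,D} ⇒ r = 2
Pivot set = {ΔT,D}, free = {ℓ}
RREF:
  r0: [   1    0    0]
  r1: [   0    1    1]
Fix exponent of ℓ at 1; solve each RREF row for its pivot's exponent:
  r0: exp(ΔT) + (0)·1 = 0 ⇒ exp(ΔT) = 0
  r1: exp(D) + (1)·1 = 0 ⇒ exp(D) = -1
Π_1 = D^-1 · ℓ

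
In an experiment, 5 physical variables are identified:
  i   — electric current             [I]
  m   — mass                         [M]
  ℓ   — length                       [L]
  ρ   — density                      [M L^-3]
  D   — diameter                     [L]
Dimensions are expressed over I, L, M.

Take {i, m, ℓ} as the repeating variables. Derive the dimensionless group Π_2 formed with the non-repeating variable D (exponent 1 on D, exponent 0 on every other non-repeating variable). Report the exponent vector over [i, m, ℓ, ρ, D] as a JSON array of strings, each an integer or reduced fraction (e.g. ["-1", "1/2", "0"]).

["0", "0", "-1", "0", "1"]

Write exponents as rows I,L,M / cols i,m,ℓ,ρ,D:
  I: [ 1  0  0  0  0]
  L: [ 0  0  1 -3  1]
  M: [ 0  1  0  1  0]
Echelon form has 3 nonzero rows (pivots: i,m,ℓ)
Repeat: i,m,ℓ; free: ρ,D
RREF:
  r0: [   1    0    0    0    0]
  r1: [   0    1    0    1    0]
  r2: [   0    0    1   -3    1]
Fix exponent of D at 1, ρ at 0; solve each RREF row for its pivot's exponent:
  r0: exp(i) + (0)·1 = 0 ⇒ exp(i) = 0
  r1: exp(m) + (0)·1 = 0 ⇒ exp(m) = 0
  r2: exp(ℓ) + (1)·1 = 0 ⇒ exp(ℓ) = -1
Π_2 = ℓ^-1 · D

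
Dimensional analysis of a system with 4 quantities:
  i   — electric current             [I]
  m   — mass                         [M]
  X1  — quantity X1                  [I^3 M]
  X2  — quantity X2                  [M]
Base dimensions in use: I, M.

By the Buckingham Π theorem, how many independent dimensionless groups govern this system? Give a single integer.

2

Exponent matrix [I,M] × [i,m,X1,X2]:
  I: [ 1  0  3  0]
  M: [ 0  1  1  1]
RREF → pivots at {i,m} ⇒ r = 2
n=4, r=2 ⇒ 2 dimensionless groups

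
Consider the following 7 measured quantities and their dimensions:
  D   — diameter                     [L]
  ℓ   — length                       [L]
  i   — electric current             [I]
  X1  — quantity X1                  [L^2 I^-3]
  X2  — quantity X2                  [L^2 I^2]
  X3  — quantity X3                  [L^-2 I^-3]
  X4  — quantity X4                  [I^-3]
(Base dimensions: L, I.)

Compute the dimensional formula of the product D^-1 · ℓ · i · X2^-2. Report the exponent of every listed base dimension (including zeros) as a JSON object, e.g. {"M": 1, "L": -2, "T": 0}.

Exponent matrix [L,I] × [D,ℓ,i,X1,X2,X3,X4]:
  L: [ 1  1  0  2  2 -2  0]
  I: [ 0  0  1 -3  2 -3 -3]
  [L]: (-1)·1+(1)·1+(1)·0+(-2)·2 = -4
  [I]: (-1)·0+(1)·0+(1)·1+(-2)·2 = -3
⇒ L^-4 I^-3

{"L": -4, "I": -3}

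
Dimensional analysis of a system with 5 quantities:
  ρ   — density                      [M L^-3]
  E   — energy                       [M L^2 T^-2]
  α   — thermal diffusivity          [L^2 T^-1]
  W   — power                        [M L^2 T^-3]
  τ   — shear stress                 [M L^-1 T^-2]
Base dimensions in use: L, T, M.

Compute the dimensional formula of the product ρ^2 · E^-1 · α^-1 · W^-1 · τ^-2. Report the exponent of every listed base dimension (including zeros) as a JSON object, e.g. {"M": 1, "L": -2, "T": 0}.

{"L": -10, "T": 10, "M": -2}

Exponent matrix [L,T,M] × [ρ,E,α,W,τ]:
  L: [-3  2  2  2 -1]
  T: [ 0 -2 -1 -3 -2]
  M: [ 1  1  0  1  1]
  [L]: (2)·-3+(-1)·2+(-1)·2+(-1)·2+(-2)·-1 = -10
  [T]: (2)·0+(-1)·-2+(-1)·-1+(-1)·-3+(-2)·-2 = 10
  [M]: (2)·1+(-1)·1+(-1)·0+(-1)·1+(-2)·1 = -2
⇒ L^-10 T^10 M^-2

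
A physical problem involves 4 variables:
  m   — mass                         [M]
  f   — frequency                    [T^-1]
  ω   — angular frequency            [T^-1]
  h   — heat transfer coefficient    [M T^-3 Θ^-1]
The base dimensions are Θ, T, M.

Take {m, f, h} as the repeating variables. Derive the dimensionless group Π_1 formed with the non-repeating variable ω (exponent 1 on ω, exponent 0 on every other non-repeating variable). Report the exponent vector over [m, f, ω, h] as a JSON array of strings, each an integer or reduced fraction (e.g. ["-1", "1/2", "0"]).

Write exponents as rows Θ,T,M / cols m,f,ω,h:
  Θ: [ 0  0  0 -1]
  T: [ 0 -1 -1 -3]
  M: [ 1  0  0  1]
Row reduction gives pivot columns m,f,h; rank = 3
Pivot set = {m,f,h}, free = {ω}
RREF:
  r0: [   1    0    0    0]
  r1: [   0    1    1    0]
  r2: [   0    0    0    1]
Fix exponent of ω at 1; solve each RREF row for its pivot's exponent:
  r0: exp(m) + (0)·1 = 0 ⇒ exp(m) = 0
  r1: exp(f) + (1)·1 = 0 ⇒ exp(f) = -1
  r2: exp(h) + (0)·1 = 0 ⇒ exp(h) = 0
Π_1 = f^-1 · ω

["0", "-1", "1", "0"]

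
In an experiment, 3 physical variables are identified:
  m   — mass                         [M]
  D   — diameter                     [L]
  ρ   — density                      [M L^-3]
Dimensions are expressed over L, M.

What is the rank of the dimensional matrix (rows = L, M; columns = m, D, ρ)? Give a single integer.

Exponent matrix [L,M] × [m,D,ρ]:
  L: [ 0  1 -3]
  M: [ 1  0  1]
Echelon form has 2 nonzero rows (pivots: m,D)

2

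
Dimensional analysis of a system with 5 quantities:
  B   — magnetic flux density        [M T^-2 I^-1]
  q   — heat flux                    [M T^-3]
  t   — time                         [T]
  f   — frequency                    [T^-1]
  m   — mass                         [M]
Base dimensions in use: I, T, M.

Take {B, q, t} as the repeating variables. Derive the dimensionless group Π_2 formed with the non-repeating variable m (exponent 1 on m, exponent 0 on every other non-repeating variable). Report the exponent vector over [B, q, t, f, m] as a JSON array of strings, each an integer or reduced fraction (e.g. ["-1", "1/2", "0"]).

Dimensional matrix (I×T×M by B×q×t×f×m):
  I: [-1  0  0  0  0]
  T: [-2 -3  1 -1  0]
  M: [ 1  1  0  0  1]
Row reduction gives pivot columns B,q,t; rank = 3
Pivot set = {B,q,t}, free = {f,m}
RREF:
  r0: [   1    0    0    0    0]
  r1: [   0    1    0    0    1]
  r2: [   0    0    1   -1    3]
Fix exponent of m at 1, f at 0; solve each RREF row for its pivot's exponent:
  r0: exp(B) + (0)·1 = 0 ⇒ exp(B) = 0
  r1: exp(q) + (1)·1 = 0 ⇒ exp(q) = -1
  r2: exp(t) + (3)·1 = 0 ⇒ exp(t) = -3
Π_2 = q^-1 · t^-3 · m

["0", "-1", "-3", "0", "1"]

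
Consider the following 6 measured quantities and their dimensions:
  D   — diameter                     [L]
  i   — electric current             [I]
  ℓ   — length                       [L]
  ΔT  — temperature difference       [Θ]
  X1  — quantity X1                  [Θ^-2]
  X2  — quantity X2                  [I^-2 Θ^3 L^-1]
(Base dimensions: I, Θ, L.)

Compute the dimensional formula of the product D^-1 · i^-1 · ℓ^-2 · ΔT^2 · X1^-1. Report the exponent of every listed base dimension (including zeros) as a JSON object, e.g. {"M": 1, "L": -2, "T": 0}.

Dimensional matrix (I×Θ×L by D×i×ℓ×ΔT×X1×X2):
  I: [ 0  1  0  0  0 -2]
  Θ: [ 0  0  0  1 -2  3]
  L: [ 1  0  1  0  0 -1]
  [I]: (-1)·0+(-1)·1+(-2)·0+(2)·0+(-1)·0 = -1
  [Θ]: (-1)·0+(-1)·0+(-2)·0+(2)·1+(-1)·-2 = 4
  [L]: (-1)·1+(-1)·0+(-2)·1+(2)·0+(-1)·0 = -3
⇒ I^-1 Θ^4 L^-3

{"I": -1, "Θ": 4, "L": -3}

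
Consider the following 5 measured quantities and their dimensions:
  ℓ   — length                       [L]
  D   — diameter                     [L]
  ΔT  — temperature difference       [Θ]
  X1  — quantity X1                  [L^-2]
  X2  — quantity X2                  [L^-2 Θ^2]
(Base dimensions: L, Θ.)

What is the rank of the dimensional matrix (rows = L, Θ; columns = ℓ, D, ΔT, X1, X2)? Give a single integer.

2

Dimensional matrix (L×Θ by ℓ×D×ΔT×X1×X2):
  L: [ 1  1  0 -2 -2]
  Θ: [ 0  0  1  0  2]
RREF → pivots at {ℓ,ΔT} ⇒ r = 2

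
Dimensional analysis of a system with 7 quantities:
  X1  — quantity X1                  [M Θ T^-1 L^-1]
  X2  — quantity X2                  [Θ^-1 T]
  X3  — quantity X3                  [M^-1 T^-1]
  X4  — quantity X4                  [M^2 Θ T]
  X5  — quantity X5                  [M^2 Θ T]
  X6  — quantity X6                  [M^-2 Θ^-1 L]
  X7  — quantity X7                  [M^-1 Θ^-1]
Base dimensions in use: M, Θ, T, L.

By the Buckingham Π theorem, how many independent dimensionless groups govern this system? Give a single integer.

4

Exponent matrix [M,Θ,T,L] × [X1,X2,X3,X4,X5,X6,X7]:
  M: [ 1  0 -1  2  2 -2 -1]
  Θ: [ 1 -1  0  1  1 -1 -1]
  T: [-1  1 -1  1  1  0  0]
  L: [-1  0  0  0  0  1  0]
Echelon form has 3 nonzero rows (pivots: X1,X2,X3)
7 vars − rank 3 = 4 Π groups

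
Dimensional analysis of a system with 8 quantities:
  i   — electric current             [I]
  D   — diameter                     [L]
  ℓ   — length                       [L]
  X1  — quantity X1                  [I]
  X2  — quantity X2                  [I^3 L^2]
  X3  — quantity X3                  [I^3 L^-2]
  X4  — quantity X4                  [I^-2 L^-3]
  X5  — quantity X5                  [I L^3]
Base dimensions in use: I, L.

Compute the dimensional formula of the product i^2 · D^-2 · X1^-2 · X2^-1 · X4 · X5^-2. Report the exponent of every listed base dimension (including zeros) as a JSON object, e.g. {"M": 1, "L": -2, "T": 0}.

{"I": -7, "L": -13}

Exponent matrix [I,L] × [i,D,ℓ,X1,X2,X3,X4,X5]:
  I: [ 1  0  0  1  3  3 -2  1]
  L: [ 0  1  1  0  2 -2 -3  3]
  [I]: (2)·1+(-2)·0+(-2)·1+(-1)·3+(1)·-2+(-2)·1 = -7
  [L]: (2)·0+(-2)·1+(-2)·0+(-1)·2+(1)·-3+(-2)·3 = -13
⇒ I^-7 L^-13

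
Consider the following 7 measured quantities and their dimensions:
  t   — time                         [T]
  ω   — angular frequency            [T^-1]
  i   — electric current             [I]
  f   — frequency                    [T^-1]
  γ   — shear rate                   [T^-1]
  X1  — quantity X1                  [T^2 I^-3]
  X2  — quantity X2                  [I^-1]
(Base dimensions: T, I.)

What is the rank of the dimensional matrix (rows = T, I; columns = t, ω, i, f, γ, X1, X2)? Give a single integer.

2

Write exponents as rows T,I / cols t,ω,i,f,γ,X1,X2:
  T: [ 1 -1  0 -1 -1  2  0]
  I: [ 0  0  1  0  0 -3 -1]
Row reduction gives pivot columns t,i; rank = 2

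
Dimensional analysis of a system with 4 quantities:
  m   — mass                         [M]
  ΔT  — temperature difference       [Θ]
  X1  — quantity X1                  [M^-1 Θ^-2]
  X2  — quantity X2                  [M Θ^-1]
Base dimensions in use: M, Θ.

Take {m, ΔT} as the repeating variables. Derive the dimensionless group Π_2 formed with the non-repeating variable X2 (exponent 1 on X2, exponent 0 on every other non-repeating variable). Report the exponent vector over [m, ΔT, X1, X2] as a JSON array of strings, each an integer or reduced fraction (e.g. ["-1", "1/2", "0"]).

["-1", "1", "0", "1"]

Write exponents as rows M,Θ / cols m,ΔT,X1,X2:
  M: [ 1  0 -1  1]
  Θ: [ 0  1 -2 -1]
Row reduction gives pivot columns m,ΔT; rank = 2
Repeat: m,ΔT; free: X1,X2
RREF:
  r0: [   1    0   -1    1]
  r1: [   0    1   -2   -1]
Fix exponent of X2 at 1, X1 at 0; solve each RREF row for its pivot's exponent:
  r0: exp(m) + (1)·1 = 0 ⇒ exp(m) = -1
  r1: exp(ΔT) + (-1)·1 = 0 ⇒ exp(ΔT) = 1
Π_2 = m^-1 · ΔT · X2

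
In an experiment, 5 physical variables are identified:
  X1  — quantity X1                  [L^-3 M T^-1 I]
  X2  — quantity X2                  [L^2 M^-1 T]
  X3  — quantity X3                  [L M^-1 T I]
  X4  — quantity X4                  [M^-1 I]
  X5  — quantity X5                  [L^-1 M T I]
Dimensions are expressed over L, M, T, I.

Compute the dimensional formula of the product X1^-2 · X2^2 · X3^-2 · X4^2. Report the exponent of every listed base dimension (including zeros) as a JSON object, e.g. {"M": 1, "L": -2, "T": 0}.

Dimensional matrix (L×M×T×I by X1×X2×X3×X4×X5):
  L: [-3  2  1  0 -1]
  M: [ 1 -1 -1 -1  1]
  T: [-1  1  1  0  1]
  I: [ 1  0  1  1  1]
  [L]: (-2)·-3+(2)·2+(-2)·1+(2)·0 = 8
  [M]: (-2)·1+(2)·-1+(-2)·-1+(2)·-1 = -4
  [T]: (-2)·-1+(2)·1+(-2)·1+(2)·0 = 2
  [I]: (-2)·1+(2)·0+(-2)·1+(2)·1 = -2
⇒ L^8 M^-4 T^2 I^-2

{"L": 8, "M": -4, "T": 2, "I": -2}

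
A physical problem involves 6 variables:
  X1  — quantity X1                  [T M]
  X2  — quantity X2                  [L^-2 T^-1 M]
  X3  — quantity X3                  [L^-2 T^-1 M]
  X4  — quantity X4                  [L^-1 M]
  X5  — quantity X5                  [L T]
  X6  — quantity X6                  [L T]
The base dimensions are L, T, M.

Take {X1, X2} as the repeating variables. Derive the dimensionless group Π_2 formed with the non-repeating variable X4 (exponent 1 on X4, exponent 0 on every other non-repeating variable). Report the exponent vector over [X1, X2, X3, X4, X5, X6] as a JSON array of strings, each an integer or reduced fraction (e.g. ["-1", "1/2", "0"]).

["-1/2", "-1/2", "0", "1", "0", "0"]

Write exponents as rows L,T,M / cols X1,X2,X3,X4,X5,X6:
  L: [ 0 -2 -2 -1  1  1]
  T: [ 1 -1 -1  0  1  1]
  M: [ 1  1  1  1  0  0]
RREF → pivots at {X1,X2} ⇒ r = 2
Repeat: X1,X2; free: X3,X4,X5,X6
RREF:
  r0: [   1    0    0  1/2  1/2  1/2]
  r1: [   0    1    1  1/2 -1/2 -1/2]
  r2: [   0    0    0    0    0    0]
Fix exponent of X4 at 1, X3 at 0, X5 at 0, X6 at 0; solve each RREF row for its pivot's exponent:
  r0: exp(X1) + (1/2)·1 = 0 ⇒ exp(X1) = -1/2
  r1: exp(X2) + (1/2)·1 = 0 ⇒ exp(X2) = -1/2
Π_2 = X1^(-1/2) · X2^(-1/2) · X4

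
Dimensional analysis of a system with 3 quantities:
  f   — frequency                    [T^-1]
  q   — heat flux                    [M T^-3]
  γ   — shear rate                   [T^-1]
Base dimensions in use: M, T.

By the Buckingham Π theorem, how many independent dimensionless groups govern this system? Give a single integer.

Exponent matrix [M,T] × [f,q,γ]:
  M: [ 0  1  0]
  T: [-1 -3 -1]
Row reduction gives pivot columns f,q; rank = 2
n=3, r=2 ⇒ 1 dimensionless group

1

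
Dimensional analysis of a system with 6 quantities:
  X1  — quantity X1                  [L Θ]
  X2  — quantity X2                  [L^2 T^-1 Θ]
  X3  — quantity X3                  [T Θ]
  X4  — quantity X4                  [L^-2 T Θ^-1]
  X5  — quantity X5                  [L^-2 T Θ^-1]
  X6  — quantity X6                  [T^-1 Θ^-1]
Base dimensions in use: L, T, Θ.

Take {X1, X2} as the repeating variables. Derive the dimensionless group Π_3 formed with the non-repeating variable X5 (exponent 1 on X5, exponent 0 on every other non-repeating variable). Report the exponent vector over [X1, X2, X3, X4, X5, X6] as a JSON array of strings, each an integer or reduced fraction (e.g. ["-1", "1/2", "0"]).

Write exponents as rows L,T,Θ / cols X1,X2,X3,X4,X5,X6:
  L: [ 1  2  0 -2 -2  0]
  T: [ 0 -1  1  1  1 -1]
  Θ: [ 1  1  1 -1 -1 -1]
Echelon form has 2 nonzero rows (pivots: X1,X2)
Pivot set = {X1,X2}, free = {X3,X4,X5,X6}
RREF:
  r0: [   1    0    2    0    0   -2]
  r1: [   0    1   -1   -1   -1    1]
  r2: [   0    0    0    0    0    0]
Fix exponent of X5 at 1, X3 at 0, X4 at 0, X6 at 0; solve each RREF row for its pivot's exponent:
  r0: exp(X1) + (0)·1 = 0 ⇒ exp(X1) = 0
  r1: exp(X2) + (-1)·1 = 0 ⇒ exp(X2) = 1
Π_3 = X2 · X5

["0", "1", "0", "0", "1", "0"]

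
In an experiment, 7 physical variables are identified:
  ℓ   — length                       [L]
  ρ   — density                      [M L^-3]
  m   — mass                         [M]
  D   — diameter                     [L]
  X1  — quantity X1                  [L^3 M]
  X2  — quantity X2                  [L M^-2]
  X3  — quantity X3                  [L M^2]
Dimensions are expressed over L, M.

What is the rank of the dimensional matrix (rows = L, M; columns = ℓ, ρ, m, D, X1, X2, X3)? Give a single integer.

2

Exponent matrix [L,M] × [ℓ,ρ,m,D,X1,X2,X3]:
  L: [ 1 -3  0  1  3  1  1]
  M: [ 0  1  1  0  1 -2  2]
Echelon form has 2 nonzero rows (pivots: ℓ,ρ)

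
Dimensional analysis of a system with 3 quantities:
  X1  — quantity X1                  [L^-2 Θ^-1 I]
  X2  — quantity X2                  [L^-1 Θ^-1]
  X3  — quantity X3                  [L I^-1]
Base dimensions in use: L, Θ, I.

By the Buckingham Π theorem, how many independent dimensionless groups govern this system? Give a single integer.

Write exponents as rows L,Θ,I / cols X1,X2,X3:
  L: [-2 -1  1]
  Θ: [-1 -1  0]
  I: [ 1  0 -1]
Echelon form has 2 nonzero rows (pivots: X1,X2)
Π count = n − r = 3 − 2 = 1

1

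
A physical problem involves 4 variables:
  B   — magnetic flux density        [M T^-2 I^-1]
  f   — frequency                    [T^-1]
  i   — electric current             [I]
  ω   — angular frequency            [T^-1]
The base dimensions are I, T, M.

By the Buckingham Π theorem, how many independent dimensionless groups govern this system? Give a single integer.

Exponent matrix [I,T,M] × [B,f,i,ω]:
  I: [-1  0  1  0]
  T: [-2 -1  0 -1]
  M: [ 1  0  0  0]
RREF → pivots at {B,f,i} ⇒ r = 3
4 vars − rank 3 = 1 Π group

1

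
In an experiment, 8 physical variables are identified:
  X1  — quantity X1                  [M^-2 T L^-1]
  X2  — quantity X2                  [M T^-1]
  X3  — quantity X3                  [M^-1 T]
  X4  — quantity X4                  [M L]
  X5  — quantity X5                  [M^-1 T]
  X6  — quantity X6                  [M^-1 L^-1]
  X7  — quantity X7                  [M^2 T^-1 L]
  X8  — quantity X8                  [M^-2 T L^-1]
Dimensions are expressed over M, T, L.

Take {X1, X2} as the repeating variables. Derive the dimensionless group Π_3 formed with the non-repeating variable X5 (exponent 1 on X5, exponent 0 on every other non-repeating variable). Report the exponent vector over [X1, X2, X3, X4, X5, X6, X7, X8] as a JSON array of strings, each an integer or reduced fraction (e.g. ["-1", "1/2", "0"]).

Exponent matrix [M,T,L] × [X1,X2,X3,X4,X5,X6,X7,X8]:
  M: [-2  1 -1  1 -1 -1  2 -2]
  T: [ 1 -1  1  0  1  0 -1  1]
  L: [-1  0  0  1  0 -1  1 -1]
Echelon form has 2 nonzero rows (pivots: X1,X2)
Pivot set = {X1,X2}, free = {X3,X4,X5,X6,X7,X8}
RREF:
  r0: [   1    0    0   -1    0    1   -1    1]
  r1: [   0    1   -1   -1   -1    1    0    0]
  r2: [   0    0    0    0    0    0    0    0]
Fix exponent of X5 at 1, X3 at 0, X4 at 0, X6 at 0, X7 at 0, X8 at 0; solve each RREF row for its pivot's exponent:
  r0: exp(X1) + (0)·1 = 0 ⇒ exp(X1) = 0
  r1: exp(X2) + (-1)·1 = 0 ⇒ exp(X2) = 1
Π_3 = X2 · X5

["0", "1", "0", "0", "1", "0", "0", "0"]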